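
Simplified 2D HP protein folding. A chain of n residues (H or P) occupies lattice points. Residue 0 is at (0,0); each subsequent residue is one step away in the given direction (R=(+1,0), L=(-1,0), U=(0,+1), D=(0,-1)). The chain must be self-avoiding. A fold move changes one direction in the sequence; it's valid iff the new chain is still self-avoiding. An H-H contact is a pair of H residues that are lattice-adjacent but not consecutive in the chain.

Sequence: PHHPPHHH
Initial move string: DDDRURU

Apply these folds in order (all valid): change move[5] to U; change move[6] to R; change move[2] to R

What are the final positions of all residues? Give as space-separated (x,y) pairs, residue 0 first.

Answer: (0,0) (0,-1) (0,-2) (1,-2) (2,-2) (2,-1) (2,0) (3,0)

Derivation:
Initial moves: DDDRURU
Fold: move[5]->U => DDDRUUU (positions: [(0, 0), (0, -1), (0, -2), (0, -3), (1, -3), (1, -2), (1, -1), (1, 0)])
Fold: move[6]->R => DDDRUUR (positions: [(0, 0), (0, -1), (0, -2), (0, -3), (1, -3), (1, -2), (1, -1), (2, -1)])
Fold: move[2]->R => DDRRUUR (positions: [(0, 0), (0, -1), (0, -2), (1, -2), (2, -2), (2, -1), (2, 0), (3, 0)])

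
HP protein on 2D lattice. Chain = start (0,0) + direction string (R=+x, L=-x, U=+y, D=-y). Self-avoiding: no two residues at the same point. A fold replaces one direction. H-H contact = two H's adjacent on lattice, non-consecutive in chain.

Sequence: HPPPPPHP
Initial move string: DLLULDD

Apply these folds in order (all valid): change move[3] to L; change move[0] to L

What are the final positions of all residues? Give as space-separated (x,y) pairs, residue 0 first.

Answer: (0,0) (-1,0) (-2,0) (-3,0) (-4,0) (-5,0) (-5,-1) (-5,-2)

Derivation:
Initial moves: DLLULDD
Fold: move[3]->L => DLLLLDD (positions: [(0, 0), (0, -1), (-1, -1), (-2, -1), (-3, -1), (-4, -1), (-4, -2), (-4, -3)])
Fold: move[0]->L => LLLLLDD (positions: [(0, 0), (-1, 0), (-2, 0), (-3, 0), (-4, 0), (-5, 0), (-5, -1), (-5, -2)])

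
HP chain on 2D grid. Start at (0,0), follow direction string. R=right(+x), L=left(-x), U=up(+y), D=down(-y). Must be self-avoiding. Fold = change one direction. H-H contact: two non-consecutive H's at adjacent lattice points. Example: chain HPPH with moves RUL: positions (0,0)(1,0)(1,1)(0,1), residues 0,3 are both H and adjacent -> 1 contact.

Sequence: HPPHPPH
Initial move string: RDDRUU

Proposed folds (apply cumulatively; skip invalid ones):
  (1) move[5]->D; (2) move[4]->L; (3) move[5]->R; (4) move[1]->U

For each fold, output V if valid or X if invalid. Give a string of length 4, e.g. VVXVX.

Answer: XXVX

Derivation:
Initial: RDDRUU -> [(0, 0), (1, 0), (1, -1), (1, -2), (2, -2), (2, -1), (2, 0)]
Fold 1: move[5]->D => RDDRUD INVALID (collision), skipped
Fold 2: move[4]->L => RDDRLU INVALID (collision), skipped
Fold 3: move[5]->R => RDDRUR VALID
Fold 4: move[1]->U => RUDRUR INVALID (collision), skipped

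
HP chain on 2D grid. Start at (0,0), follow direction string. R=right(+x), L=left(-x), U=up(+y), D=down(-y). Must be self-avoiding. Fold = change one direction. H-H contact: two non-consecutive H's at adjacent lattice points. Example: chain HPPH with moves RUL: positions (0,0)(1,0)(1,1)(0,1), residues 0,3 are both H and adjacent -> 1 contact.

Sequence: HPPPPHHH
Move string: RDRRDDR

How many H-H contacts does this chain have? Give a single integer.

Positions: [(0, 0), (1, 0), (1, -1), (2, -1), (3, -1), (3, -2), (3, -3), (4, -3)]
No H-H contacts found.

Answer: 0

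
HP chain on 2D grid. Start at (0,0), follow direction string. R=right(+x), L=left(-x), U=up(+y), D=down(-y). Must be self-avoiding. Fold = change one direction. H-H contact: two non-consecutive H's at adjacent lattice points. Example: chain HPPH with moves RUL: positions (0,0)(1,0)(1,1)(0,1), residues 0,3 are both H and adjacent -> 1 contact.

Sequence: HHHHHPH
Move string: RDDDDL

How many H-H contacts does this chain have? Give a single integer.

Positions: [(0, 0), (1, 0), (1, -1), (1, -2), (1, -3), (1, -4), (0, -4)]
No H-H contacts found.

Answer: 0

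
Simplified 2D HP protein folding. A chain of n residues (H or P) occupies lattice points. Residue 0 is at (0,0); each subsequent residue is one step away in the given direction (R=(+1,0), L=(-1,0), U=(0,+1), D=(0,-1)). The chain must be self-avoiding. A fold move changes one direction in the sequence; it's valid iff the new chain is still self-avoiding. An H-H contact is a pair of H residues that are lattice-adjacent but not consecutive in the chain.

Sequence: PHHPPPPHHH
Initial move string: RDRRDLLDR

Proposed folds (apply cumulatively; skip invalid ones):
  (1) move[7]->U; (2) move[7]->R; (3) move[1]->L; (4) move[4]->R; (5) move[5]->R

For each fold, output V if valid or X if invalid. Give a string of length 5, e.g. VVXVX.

Initial: RDRRDLLDR -> [(0, 0), (1, 0), (1, -1), (2, -1), (3, -1), (3, -2), (2, -2), (1, -2), (1, -3), (2, -3)]
Fold 1: move[7]->U => RDRRDLLUR INVALID (collision), skipped
Fold 2: move[7]->R => RDRRDLLRR INVALID (collision), skipped
Fold 3: move[1]->L => RLRRDLLDR INVALID (collision), skipped
Fold 4: move[4]->R => RDRRRLLDR INVALID (collision), skipped
Fold 5: move[5]->R => RDRRDRLDR INVALID (collision), skipped

Answer: XXXXX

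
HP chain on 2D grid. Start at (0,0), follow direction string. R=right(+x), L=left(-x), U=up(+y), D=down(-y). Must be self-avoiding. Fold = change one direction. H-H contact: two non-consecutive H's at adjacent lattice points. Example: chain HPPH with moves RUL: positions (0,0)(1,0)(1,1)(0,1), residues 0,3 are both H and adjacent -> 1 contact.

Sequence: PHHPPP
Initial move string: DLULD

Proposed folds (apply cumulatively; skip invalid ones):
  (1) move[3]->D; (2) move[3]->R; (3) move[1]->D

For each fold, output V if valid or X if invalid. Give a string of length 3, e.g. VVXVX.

Initial: DLULD -> [(0, 0), (0, -1), (-1, -1), (-1, 0), (-2, 0), (-2, -1)]
Fold 1: move[3]->D => DLUDD INVALID (collision), skipped
Fold 2: move[3]->R => DLURD INVALID (collision), skipped
Fold 3: move[1]->D => DDULD INVALID (collision), skipped

Answer: XXX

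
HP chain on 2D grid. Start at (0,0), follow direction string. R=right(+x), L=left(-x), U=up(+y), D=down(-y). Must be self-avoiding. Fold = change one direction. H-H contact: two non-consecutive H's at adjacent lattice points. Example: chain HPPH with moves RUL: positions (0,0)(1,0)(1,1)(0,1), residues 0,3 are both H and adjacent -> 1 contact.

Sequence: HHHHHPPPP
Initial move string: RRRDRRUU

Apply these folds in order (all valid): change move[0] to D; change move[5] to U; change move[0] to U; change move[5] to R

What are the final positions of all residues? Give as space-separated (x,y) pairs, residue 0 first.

Answer: (0,0) (0,1) (1,1) (2,1) (2,0) (3,0) (4,0) (4,1) (4,2)

Derivation:
Initial moves: RRRDRRUU
Fold: move[0]->D => DRRDRRUU (positions: [(0, 0), (0, -1), (1, -1), (2, -1), (2, -2), (3, -2), (4, -2), (4, -1), (4, 0)])
Fold: move[5]->U => DRRDRUUU (positions: [(0, 0), (0, -1), (1, -1), (2, -1), (2, -2), (3, -2), (3, -1), (3, 0), (3, 1)])
Fold: move[0]->U => URRDRUUU (positions: [(0, 0), (0, 1), (1, 1), (2, 1), (2, 0), (3, 0), (3, 1), (3, 2), (3, 3)])
Fold: move[5]->R => URRDRRUU (positions: [(0, 0), (0, 1), (1, 1), (2, 1), (2, 0), (3, 0), (4, 0), (4, 1), (4, 2)])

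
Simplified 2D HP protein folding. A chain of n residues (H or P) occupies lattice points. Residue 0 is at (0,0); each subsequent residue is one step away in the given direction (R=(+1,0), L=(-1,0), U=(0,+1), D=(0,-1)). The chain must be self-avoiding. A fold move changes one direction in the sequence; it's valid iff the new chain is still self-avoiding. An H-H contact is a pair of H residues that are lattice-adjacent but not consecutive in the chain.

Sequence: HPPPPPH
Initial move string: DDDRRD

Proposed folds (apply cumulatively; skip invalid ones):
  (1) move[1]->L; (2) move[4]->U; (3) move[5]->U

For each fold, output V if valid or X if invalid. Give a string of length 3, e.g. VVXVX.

Answer: VXV

Derivation:
Initial: DDDRRD -> [(0, 0), (0, -1), (0, -2), (0, -3), (1, -3), (2, -3), (2, -4)]
Fold 1: move[1]->L => DLDRRD VALID
Fold 2: move[4]->U => DLDRUD INVALID (collision), skipped
Fold 3: move[5]->U => DLDRRU VALID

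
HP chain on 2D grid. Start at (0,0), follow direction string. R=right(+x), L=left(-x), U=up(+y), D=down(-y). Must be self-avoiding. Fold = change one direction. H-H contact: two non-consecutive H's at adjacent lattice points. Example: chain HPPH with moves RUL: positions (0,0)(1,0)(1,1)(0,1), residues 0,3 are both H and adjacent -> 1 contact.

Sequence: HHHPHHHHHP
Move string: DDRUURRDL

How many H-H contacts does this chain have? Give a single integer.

Answer: 2

Derivation:
Positions: [(0, 0), (0, -1), (0, -2), (1, -2), (1, -1), (1, 0), (2, 0), (3, 0), (3, -1), (2, -1)]
H-H contact: residue 0 @(0,0) - residue 5 @(1, 0)
H-H contact: residue 1 @(0,-1) - residue 4 @(1, -1)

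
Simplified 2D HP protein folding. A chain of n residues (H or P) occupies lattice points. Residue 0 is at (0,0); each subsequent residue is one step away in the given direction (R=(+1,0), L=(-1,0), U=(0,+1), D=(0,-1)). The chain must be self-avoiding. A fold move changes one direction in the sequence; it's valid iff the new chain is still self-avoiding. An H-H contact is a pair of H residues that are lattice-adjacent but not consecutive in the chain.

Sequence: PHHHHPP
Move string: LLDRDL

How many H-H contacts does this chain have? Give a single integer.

Answer: 1

Derivation:
Positions: [(0, 0), (-1, 0), (-2, 0), (-2, -1), (-1, -1), (-1, -2), (-2, -2)]
H-H contact: residue 1 @(-1,0) - residue 4 @(-1, -1)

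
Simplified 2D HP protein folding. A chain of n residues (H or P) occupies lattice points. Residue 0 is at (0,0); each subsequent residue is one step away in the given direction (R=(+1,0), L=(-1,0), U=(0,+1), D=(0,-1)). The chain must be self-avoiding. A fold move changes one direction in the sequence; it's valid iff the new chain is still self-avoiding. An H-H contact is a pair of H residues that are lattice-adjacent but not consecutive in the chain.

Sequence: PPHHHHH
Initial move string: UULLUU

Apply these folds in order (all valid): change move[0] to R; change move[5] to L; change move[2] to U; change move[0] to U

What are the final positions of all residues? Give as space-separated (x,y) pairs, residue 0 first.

Answer: (0,0) (0,1) (0,2) (0,3) (-1,3) (-1,4) (-2,4)

Derivation:
Initial moves: UULLUU
Fold: move[0]->R => RULLUU (positions: [(0, 0), (1, 0), (1, 1), (0, 1), (-1, 1), (-1, 2), (-1, 3)])
Fold: move[5]->L => RULLUL (positions: [(0, 0), (1, 0), (1, 1), (0, 1), (-1, 1), (-1, 2), (-2, 2)])
Fold: move[2]->U => RUULUL (positions: [(0, 0), (1, 0), (1, 1), (1, 2), (0, 2), (0, 3), (-1, 3)])
Fold: move[0]->U => UUULUL (positions: [(0, 0), (0, 1), (0, 2), (0, 3), (-1, 3), (-1, 4), (-2, 4)])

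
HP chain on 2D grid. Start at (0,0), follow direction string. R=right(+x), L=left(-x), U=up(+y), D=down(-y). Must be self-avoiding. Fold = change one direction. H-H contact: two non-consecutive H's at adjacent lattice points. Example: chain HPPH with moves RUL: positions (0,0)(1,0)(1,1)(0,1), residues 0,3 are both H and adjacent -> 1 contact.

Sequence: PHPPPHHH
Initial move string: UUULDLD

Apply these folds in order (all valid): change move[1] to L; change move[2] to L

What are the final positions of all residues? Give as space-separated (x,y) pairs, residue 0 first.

Initial moves: UUULDLD
Fold: move[1]->L => ULULDLD (positions: [(0, 0), (0, 1), (-1, 1), (-1, 2), (-2, 2), (-2, 1), (-3, 1), (-3, 0)])
Fold: move[2]->L => ULLLDLD (positions: [(0, 0), (0, 1), (-1, 1), (-2, 1), (-3, 1), (-3, 0), (-4, 0), (-4, -1)])

Answer: (0,0) (0,1) (-1,1) (-2,1) (-3,1) (-3,0) (-4,0) (-4,-1)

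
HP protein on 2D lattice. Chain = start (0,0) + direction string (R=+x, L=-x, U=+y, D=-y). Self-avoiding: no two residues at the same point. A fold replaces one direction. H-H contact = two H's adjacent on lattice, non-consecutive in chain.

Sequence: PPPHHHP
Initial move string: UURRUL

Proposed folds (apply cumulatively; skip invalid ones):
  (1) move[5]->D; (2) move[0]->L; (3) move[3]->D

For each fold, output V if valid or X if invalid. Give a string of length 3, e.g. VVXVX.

Initial: UURRUL -> [(0, 0), (0, 1), (0, 2), (1, 2), (2, 2), (2, 3), (1, 3)]
Fold 1: move[5]->D => UURRUD INVALID (collision), skipped
Fold 2: move[0]->L => LURRUL VALID
Fold 3: move[3]->D => LURDUL INVALID (collision), skipped

Answer: XVX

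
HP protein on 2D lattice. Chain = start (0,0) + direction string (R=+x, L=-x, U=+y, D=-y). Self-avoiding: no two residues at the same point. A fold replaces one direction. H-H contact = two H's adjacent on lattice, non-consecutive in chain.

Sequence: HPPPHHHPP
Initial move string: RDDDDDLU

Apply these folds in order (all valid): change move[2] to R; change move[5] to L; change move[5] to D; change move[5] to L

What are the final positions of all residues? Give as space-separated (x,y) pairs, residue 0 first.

Answer: (0,0) (1,0) (1,-1) (2,-1) (2,-2) (2,-3) (1,-3) (0,-3) (0,-2)

Derivation:
Initial moves: RDDDDDLU
Fold: move[2]->R => RDRDDDLU (positions: [(0, 0), (1, 0), (1, -1), (2, -1), (2, -2), (2, -3), (2, -4), (1, -4), (1, -3)])
Fold: move[5]->L => RDRDDLLU (positions: [(0, 0), (1, 0), (1, -1), (2, -1), (2, -2), (2, -3), (1, -3), (0, -3), (0, -2)])
Fold: move[5]->D => RDRDDDLU (positions: [(0, 0), (1, 0), (1, -1), (2, -1), (2, -2), (2, -3), (2, -4), (1, -4), (1, -3)])
Fold: move[5]->L => RDRDDLLU (positions: [(0, 0), (1, 0), (1, -1), (2, -1), (2, -2), (2, -3), (1, -3), (0, -3), (0, -2)])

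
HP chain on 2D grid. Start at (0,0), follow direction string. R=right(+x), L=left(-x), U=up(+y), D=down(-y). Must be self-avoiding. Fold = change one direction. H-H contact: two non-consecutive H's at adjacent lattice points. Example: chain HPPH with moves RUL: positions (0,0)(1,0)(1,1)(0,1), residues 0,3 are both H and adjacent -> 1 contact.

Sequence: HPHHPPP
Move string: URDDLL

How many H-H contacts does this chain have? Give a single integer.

Positions: [(0, 0), (0, 1), (1, 1), (1, 0), (1, -1), (0, -1), (-1, -1)]
H-H contact: residue 0 @(0,0) - residue 3 @(1, 0)

Answer: 1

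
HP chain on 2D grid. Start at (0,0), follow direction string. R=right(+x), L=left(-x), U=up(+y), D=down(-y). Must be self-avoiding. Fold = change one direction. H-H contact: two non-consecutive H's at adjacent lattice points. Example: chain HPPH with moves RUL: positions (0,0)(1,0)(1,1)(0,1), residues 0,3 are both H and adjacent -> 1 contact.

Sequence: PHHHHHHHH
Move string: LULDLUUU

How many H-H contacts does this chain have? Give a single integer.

Answer: 2

Derivation:
Positions: [(0, 0), (-1, 0), (-1, 1), (-2, 1), (-2, 0), (-3, 0), (-3, 1), (-3, 2), (-3, 3)]
H-H contact: residue 1 @(-1,0) - residue 4 @(-2, 0)
H-H contact: residue 3 @(-2,1) - residue 6 @(-3, 1)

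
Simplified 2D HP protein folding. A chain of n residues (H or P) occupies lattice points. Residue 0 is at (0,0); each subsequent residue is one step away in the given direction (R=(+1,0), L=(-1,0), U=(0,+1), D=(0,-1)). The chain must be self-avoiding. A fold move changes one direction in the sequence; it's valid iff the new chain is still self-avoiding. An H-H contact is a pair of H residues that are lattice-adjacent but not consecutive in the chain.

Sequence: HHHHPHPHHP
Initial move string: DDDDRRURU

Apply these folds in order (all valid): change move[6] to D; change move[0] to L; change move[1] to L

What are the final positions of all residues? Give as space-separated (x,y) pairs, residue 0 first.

Initial moves: DDDDRRURU
Fold: move[6]->D => DDDDRRDRU (positions: [(0, 0), (0, -1), (0, -2), (0, -3), (0, -4), (1, -4), (2, -4), (2, -5), (3, -5), (3, -4)])
Fold: move[0]->L => LDDDRRDRU (positions: [(0, 0), (-1, 0), (-1, -1), (-1, -2), (-1, -3), (0, -3), (1, -3), (1, -4), (2, -4), (2, -3)])
Fold: move[1]->L => LLDDRRDRU (positions: [(0, 0), (-1, 0), (-2, 0), (-2, -1), (-2, -2), (-1, -2), (0, -2), (0, -3), (1, -3), (1, -2)])

Answer: (0,0) (-1,0) (-2,0) (-2,-1) (-2,-2) (-1,-2) (0,-2) (0,-3) (1,-3) (1,-2)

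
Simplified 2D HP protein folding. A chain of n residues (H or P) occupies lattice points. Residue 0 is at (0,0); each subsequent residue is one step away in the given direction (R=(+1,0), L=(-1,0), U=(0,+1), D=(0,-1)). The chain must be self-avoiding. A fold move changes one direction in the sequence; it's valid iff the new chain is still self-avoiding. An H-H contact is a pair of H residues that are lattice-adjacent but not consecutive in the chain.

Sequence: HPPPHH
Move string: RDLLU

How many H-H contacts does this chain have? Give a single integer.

Answer: 1

Derivation:
Positions: [(0, 0), (1, 0), (1, -1), (0, -1), (-1, -1), (-1, 0)]
H-H contact: residue 0 @(0,0) - residue 5 @(-1, 0)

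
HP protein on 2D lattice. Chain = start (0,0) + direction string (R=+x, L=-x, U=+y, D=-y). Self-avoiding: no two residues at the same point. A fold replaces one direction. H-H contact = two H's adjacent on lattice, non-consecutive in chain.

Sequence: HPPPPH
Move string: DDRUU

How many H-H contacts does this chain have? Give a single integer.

Positions: [(0, 0), (0, -1), (0, -2), (1, -2), (1, -1), (1, 0)]
H-H contact: residue 0 @(0,0) - residue 5 @(1, 0)

Answer: 1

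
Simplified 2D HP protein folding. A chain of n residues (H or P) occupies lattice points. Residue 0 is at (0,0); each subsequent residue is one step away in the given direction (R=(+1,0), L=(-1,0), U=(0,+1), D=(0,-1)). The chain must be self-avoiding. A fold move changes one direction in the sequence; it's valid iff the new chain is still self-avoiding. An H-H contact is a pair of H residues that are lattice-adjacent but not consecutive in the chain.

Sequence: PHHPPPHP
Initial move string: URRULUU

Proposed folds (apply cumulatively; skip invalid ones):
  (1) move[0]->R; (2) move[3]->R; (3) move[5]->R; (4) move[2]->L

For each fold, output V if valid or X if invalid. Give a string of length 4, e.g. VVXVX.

Initial: URRULUU -> [(0, 0), (0, 1), (1, 1), (2, 1), (2, 2), (1, 2), (1, 3), (1, 4)]
Fold 1: move[0]->R => RRRULUU VALID
Fold 2: move[3]->R => RRRRLUU INVALID (collision), skipped
Fold 3: move[5]->R => RRRULRU INVALID (collision), skipped
Fold 4: move[2]->L => RRLULUU INVALID (collision), skipped

Answer: VXXX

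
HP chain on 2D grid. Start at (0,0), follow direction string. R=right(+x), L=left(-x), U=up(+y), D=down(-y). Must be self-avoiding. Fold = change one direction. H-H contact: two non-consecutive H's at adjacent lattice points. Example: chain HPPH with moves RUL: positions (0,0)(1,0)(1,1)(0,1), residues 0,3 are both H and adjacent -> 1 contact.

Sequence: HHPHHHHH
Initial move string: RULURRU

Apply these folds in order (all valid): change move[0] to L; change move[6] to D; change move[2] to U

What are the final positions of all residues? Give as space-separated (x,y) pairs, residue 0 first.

Initial moves: RULURRU
Fold: move[0]->L => LULURRU (positions: [(0, 0), (-1, 0), (-1, 1), (-2, 1), (-2, 2), (-1, 2), (0, 2), (0, 3)])
Fold: move[6]->D => LULURRD (positions: [(0, 0), (-1, 0), (-1, 1), (-2, 1), (-2, 2), (-1, 2), (0, 2), (0, 1)])
Fold: move[2]->U => LUUURRD (positions: [(0, 0), (-1, 0), (-1, 1), (-1, 2), (-1, 3), (0, 3), (1, 3), (1, 2)])

Answer: (0,0) (-1,0) (-1,1) (-1,2) (-1,3) (0,3) (1,3) (1,2)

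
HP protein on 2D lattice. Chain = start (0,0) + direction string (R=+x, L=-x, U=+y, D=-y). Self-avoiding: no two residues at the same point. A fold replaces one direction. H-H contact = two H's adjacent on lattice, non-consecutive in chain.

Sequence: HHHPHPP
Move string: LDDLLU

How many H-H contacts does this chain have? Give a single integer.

Positions: [(0, 0), (-1, 0), (-1, -1), (-1, -2), (-2, -2), (-3, -2), (-3, -1)]
No H-H contacts found.

Answer: 0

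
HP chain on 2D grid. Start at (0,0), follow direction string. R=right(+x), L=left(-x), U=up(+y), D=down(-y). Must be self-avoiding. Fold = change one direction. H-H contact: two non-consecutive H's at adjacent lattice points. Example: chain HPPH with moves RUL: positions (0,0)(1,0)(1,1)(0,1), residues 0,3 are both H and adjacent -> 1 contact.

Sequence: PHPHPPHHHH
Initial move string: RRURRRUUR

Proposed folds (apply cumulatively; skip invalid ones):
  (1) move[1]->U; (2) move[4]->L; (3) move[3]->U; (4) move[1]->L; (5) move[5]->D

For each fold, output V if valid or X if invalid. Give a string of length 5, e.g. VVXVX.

Answer: VXVXX

Derivation:
Initial: RRURRRUUR -> [(0, 0), (1, 0), (2, 0), (2, 1), (3, 1), (4, 1), (5, 1), (5, 2), (5, 3), (6, 3)]
Fold 1: move[1]->U => RUURRRUUR VALID
Fold 2: move[4]->L => RUURLRUUR INVALID (collision), skipped
Fold 3: move[3]->U => RUUURRUUR VALID
Fold 4: move[1]->L => RLUURRUUR INVALID (collision), skipped
Fold 5: move[5]->D => RUUURDUUR INVALID (collision), skipped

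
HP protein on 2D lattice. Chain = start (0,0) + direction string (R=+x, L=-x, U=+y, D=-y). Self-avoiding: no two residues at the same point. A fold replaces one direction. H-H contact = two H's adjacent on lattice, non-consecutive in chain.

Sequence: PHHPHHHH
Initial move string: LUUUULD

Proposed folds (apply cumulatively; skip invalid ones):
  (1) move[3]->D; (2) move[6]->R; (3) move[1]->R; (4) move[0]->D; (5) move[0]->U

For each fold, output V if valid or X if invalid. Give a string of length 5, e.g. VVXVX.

Initial: LUUUULD -> [(0, 0), (-1, 0), (-1, 1), (-1, 2), (-1, 3), (-1, 4), (-2, 4), (-2, 3)]
Fold 1: move[3]->D => LUUDULD INVALID (collision), skipped
Fold 2: move[6]->R => LUUUULR INVALID (collision), skipped
Fold 3: move[1]->R => LRUUULD INVALID (collision), skipped
Fold 4: move[0]->D => DUUUULD INVALID (collision), skipped
Fold 5: move[0]->U => UUUUULD VALID

Answer: XXXXV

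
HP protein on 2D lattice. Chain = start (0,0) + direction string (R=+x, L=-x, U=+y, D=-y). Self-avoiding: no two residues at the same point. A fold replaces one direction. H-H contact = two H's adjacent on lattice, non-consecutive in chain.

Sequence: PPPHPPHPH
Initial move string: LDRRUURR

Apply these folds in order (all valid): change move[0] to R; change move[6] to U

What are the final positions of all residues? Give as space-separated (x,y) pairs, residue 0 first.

Initial moves: LDRRUURR
Fold: move[0]->R => RDRRUURR (positions: [(0, 0), (1, 0), (1, -1), (2, -1), (3, -1), (3, 0), (3, 1), (4, 1), (5, 1)])
Fold: move[6]->U => RDRRUUUR (positions: [(0, 0), (1, 0), (1, -1), (2, -1), (3, -1), (3, 0), (3, 1), (3, 2), (4, 2)])

Answer: (0,0) (1,0) (1,-1) (2,-1) (3,-1) (3,0) (3,1) (3,2) (4,2)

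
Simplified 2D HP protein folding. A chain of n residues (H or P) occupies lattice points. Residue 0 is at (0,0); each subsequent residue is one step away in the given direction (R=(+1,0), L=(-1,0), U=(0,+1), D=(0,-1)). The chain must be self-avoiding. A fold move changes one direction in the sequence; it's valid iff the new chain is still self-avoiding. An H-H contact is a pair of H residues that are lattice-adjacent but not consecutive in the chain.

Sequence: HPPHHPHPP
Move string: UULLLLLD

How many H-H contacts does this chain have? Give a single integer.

Positions: [(0, 0), (0, 1), (0, 2), (-1, 2), (-2, 2), (-3, 2), (-4, 2), (-5, 2), (-5, 1)]
No H-H contacts found.

Answer: 0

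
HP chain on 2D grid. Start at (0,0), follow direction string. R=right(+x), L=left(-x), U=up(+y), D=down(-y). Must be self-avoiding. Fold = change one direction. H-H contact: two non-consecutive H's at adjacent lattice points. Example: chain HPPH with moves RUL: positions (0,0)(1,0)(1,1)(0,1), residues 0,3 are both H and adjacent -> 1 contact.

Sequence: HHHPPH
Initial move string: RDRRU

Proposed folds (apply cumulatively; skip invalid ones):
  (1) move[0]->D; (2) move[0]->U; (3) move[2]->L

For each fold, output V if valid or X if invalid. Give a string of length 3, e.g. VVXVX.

Answer: VXX

Derivation:
Initial: RDRRU -> [(0, 0), (1, 0), (1, -1), (2, -1), (3, -1), (3, 0)]
Fold 1: move[0]->D => DDRRU VALID
Fold 2: move[0]->U => UDRRU INVALID (collision), skipped
Fold 3: move[2]->L => DDLRU INVALID (collision), skipped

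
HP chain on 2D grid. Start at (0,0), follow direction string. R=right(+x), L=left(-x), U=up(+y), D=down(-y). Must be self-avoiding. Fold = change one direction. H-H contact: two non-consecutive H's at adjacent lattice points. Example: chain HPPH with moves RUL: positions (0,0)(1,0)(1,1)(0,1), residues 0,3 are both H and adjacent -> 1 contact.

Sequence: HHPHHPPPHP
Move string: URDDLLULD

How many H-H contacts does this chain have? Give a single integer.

Answer: 1

Derivation:
Positions: [(0, 0), (0, 1), (1, 1), (1, 0), (1, -1), (0, -1), (-1, -1), (-1, 0), (-2, 0), (-2, -1)]
H-H contact: residue 0 @(0,0) - residue 3 @(1, 0)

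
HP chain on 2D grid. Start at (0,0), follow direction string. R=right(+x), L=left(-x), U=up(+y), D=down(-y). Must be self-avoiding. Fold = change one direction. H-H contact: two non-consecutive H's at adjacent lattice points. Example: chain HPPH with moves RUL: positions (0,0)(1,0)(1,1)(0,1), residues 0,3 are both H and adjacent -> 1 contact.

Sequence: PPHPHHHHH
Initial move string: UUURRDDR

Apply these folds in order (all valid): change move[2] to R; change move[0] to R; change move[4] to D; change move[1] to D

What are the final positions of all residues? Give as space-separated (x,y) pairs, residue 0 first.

Answer: (0,0) (1,0) (1,-1) (2,-1) (3,-1) (3,-2) (3,-3) (3,-4) (4,-4)

Derivation:
Initial moves: UUURRDDR
Fold: move[2]->R => UURRRDDR (positions: [(0, 0), (0, 1), (0, 2), (1, 2), (2, 2), (3, 2), (3, 1), (3, 0), (4, 0)])
Fold: move[0]->R => RURRRDDR (positions: [(0, 0), (1, 0), (1, 1), (2, 1), (3, 1), (4, 1), (4, 0), (4, -1), (5, -1)])
Fold: move[4]->D => RURRDDDR (positions: [(0, 0), (1, 0), (1, 1), (2, 1), (3, 1), (3, 0), (3, -1), (3, -2), (4, -2)])
Fold: move[1]->D => RDRRDDDR (positions: [(0, 0), (1, 0), (1, -1), (2, -1), (3, -1), (3, -2), (3, -3), (3, -4), (4, -4)])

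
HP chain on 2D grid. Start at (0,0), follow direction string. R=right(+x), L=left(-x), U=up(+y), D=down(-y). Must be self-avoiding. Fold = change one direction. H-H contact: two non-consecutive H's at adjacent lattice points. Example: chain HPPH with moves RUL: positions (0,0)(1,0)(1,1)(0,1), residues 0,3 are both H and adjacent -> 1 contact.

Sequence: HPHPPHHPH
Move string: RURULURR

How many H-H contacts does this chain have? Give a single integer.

Positions: [(0, 0), (1, 0), (1, 1), (2, 1), (2, 2), (1, 2), (1, 3), (2, 3), (3, 3)]
H-H contact: residue 2 @(1,1) - residue 5 @(1, 2)

Answer: 1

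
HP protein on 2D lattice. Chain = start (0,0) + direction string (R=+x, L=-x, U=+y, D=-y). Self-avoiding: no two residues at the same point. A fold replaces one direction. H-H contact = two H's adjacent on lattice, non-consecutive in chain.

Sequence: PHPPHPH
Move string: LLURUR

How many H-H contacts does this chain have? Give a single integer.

Positions: [(0, 0), (-1, 0), (-2, 0), (-2, 1), (-1, 1), (-1, 2), (0, 2)]
H-H contact: residue 1 @(-1,0) - residue 4 @(-1, 1)

Answer: 1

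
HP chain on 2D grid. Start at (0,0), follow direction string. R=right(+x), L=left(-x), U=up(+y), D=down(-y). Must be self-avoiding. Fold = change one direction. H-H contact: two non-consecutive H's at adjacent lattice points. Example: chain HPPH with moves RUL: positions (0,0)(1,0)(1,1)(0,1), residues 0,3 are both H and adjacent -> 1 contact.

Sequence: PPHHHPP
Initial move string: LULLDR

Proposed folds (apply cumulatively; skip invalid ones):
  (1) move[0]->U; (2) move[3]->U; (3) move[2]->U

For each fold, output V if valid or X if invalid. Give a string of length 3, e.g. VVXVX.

Initial: LULLDR -> [(0, 0), (-1, 0), (-1, 1), (-2, 1), (-3, 1), (-3, 0), (-2, 0)]
Fold 1: move[0]->U => UULLDR VALID
Fold 2: move[3]->U => UULUDR INVALID (collision), skipped
Fold 3: move[2]->U => UUULDR INVALID (collision), skipped

Answer: VXX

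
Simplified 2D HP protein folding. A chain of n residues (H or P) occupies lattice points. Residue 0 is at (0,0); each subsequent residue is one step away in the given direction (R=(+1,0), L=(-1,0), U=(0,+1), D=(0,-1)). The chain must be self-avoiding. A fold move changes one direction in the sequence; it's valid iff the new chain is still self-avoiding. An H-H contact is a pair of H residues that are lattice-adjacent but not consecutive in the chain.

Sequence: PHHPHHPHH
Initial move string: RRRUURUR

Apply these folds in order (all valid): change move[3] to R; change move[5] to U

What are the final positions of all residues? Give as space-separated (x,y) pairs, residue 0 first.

Initial moves: RRRUURUR
Fold: move[3]->R => RRRRURUR (positions: [(0, 0), (1, 0), (2, 0), (3, 0), (4, 0), (4, 1), (5, 1), (5, 2), (6, 2)])
Fold: move[5]->U => RRRRUUUR (positions: [(0, 0), (1, 0), (2, 0), (3, 0), (4, 0), (4, 1), (4, 2), (4, 3), (5, 3)])

Answer: (0,0) (1,0) (2,0) (3,0) (4,0) (4,1) (4,2) (4,3) (5,3)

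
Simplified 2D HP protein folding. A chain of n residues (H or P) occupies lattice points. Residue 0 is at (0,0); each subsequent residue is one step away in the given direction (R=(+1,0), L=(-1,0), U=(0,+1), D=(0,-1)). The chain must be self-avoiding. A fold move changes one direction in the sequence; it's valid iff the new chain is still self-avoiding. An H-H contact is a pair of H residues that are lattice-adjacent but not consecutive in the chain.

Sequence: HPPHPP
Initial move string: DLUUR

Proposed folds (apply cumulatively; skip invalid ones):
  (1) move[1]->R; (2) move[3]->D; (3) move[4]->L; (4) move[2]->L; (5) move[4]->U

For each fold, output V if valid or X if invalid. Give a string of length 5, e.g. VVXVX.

Initial: DLUUR -> [(0, 0), (0, -1), (-1, -1), (-1, 0), (-1, 1), (0, 1)]
Fold 1: move[1]->R => DRUUR VALID
Fold 2: move[3]->D => DRUDR INVALID (collision), skipped
Fold 3: move[4]->L => DRUUL VALID
Fold 4: move[2]->L => DRLUL INVALID (collision), skipped
Fold 5: move[4]->U => DRUUU VALID

Answer: VXVXV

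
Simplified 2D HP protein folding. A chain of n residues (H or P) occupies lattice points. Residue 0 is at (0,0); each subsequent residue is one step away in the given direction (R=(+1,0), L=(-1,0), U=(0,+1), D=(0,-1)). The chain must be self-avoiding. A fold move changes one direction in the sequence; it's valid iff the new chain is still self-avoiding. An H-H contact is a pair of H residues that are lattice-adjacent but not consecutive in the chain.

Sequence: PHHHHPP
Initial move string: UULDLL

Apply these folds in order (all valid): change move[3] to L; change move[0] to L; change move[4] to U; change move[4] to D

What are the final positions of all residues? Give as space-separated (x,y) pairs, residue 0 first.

Answer: (0,0) (-1,0) (-1,1) (-2,1) (-3,1) (-3,0) (-4,0)

Derivation:
Initial moves: UULDLL
Fold: move[3]->L => UULLLL (positions: [(0, 0), (0, 1), (0, 2), (-1, 2), (-2, 2), (-3, 2), (-4, 2)])
Fold: move[0]->L => LULLLL (positions: [(0, 0), (-1, 0), (-1, 1), (-2, 1), (-3, 1), (-4, 1), (-5, 1)])
Fold: move[4]->U => LULLUL (positions: [(0, 0), (-1, 0), (-1, 1), (-2, 1), (-3, 1), (-3, 2), (-4, 2)])
Fold: move[4]->D => LULLDL (positions: [(0, 0), (-1, 0), (-1, 1), (-2, 1), (-3, 1), (-3, 0), (-4, 0)])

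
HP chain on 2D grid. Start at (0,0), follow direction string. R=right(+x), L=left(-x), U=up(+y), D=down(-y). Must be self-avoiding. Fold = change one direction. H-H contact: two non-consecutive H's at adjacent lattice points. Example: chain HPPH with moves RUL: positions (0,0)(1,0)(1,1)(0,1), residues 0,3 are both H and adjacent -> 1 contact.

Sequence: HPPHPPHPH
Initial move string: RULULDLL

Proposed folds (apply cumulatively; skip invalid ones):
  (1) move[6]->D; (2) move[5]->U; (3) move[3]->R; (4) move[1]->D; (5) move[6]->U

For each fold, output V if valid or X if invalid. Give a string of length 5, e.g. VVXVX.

Initial: RULULDLL -> [(0, 0), (1, 0), (1, 1), (0, 1), (0, 2), (-1, 2), (-1, 1), (-2, 1), (-3, 1)]
Fold 1: move[6]->D => RULULDDL VALID
Fold 2: move[5]->U => RULULUDL INVALID (collision), skipped
Fold 3: move[3]->R => RULRLDDL INVALID (collision), skipped
Fold 4: move[1]->D => RDLULDDL INVALID (collision), skipped
Fold 5: move[6]->U => RULULDUL INVALID (collision), skipped

Answer: VXXXX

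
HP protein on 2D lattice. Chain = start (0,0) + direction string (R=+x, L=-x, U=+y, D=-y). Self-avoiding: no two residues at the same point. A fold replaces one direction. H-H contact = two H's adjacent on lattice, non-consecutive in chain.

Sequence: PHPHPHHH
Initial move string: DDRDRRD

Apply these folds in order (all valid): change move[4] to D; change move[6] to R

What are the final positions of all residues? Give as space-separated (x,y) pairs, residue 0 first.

Initial moves: DDRDRRD
Fold: move[4]->D => DDRDDRD (positions: [(0, 0), (0, -1), (0, -2), (1, -2), (1, -3), (1, -4), (2, -4), (2, -5)])
Fold: move[6]->R => DDRDDRR (positions: [(0, 0), (0, -1), (0, -2), (1, -2), (1, -3), (1, -4), (2, -4), (3, -4)])

Answer: (0,0) (0,-1) (0,-2) (1,-2) (1,-3) (1,-4) (2,-4) (3,-4)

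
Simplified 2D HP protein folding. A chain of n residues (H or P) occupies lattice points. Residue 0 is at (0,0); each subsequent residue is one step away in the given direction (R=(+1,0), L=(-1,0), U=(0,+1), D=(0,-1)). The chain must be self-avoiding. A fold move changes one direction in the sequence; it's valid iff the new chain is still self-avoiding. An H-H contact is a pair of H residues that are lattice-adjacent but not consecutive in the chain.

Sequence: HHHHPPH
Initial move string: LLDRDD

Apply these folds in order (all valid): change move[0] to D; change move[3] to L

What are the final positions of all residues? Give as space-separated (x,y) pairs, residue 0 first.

Initial moves: LLDRDD
Fold: move[0]->D => DLDRDD (positions: [(0, 0), (0, -1), (-1, -1), (-1, -2), (0, -2), (0, -3), (0, -4)])
Fold: move[3]->L => DLDLDD (positions: [(0, 0), (0, -1), (-1, -1), (-1, -2), (-2, -2), (-2, -3), (-2, -4)])

Answer: (0,0) (0,-1) (-1,-1) (-1,-2) (-2,-2) (-2,-3) (-2,-4)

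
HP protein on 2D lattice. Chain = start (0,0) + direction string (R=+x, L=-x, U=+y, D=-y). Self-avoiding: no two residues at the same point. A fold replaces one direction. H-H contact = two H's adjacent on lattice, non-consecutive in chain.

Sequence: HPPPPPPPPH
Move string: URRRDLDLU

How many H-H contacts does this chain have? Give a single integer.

Answer: 1

Derivation:
Positions: [(0, 0), (0, 1), (1, 1), (2, 1), (3, 1), (3, 0), (2, 0), (2, -1), (1, -1), (1, 0)]
H-H contact: residue 0 @(0,0) - residue 9 @(1, 0)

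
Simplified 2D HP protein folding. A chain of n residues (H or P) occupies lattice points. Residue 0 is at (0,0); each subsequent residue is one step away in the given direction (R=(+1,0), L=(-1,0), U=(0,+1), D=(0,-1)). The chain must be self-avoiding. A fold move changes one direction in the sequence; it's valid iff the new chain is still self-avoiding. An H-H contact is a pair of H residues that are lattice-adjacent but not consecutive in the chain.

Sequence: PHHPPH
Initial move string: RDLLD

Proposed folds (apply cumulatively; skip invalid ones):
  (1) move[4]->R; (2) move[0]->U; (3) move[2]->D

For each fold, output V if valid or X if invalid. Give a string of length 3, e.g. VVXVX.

Initial: RDLLD -> [(0, 0), (1, 0), (1, -1), (0, -1), (-1, -1), (-1, -2)]
Fold 1: move[4]->R => RDLLR INVALID (collision), skipped
Fold 2: move[0]->U => UDLLD INVALID (collision), skipped
Fold 3: move[2]->D => RDDLD VALID

Answer: XXV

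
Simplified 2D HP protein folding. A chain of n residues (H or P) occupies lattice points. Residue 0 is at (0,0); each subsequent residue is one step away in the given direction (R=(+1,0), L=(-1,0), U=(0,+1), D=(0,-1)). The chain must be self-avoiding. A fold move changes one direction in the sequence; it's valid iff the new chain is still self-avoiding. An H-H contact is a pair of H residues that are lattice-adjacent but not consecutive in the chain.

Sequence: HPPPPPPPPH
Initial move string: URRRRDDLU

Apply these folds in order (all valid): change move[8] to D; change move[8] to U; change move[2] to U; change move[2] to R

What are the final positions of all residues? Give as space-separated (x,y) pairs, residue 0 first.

Initial moves: URRRRDDLU
Fold: move[8]->D => URRRRDDLD (positions: [(0, 0), (0, 1), (1, 1), (2, 1), (3, 1), (4, 1), (4, 0), (4, -1), (3, -1), (3, -2)])
Fold: move[8]->U => URRRRDDLU (positions: [(0, 0), (0, 1), (1, 1), (2, 1), (3, 1), (4, 1), (4, 0), (4, -1), (3, -1), (3, 0)])
Fold: move[2]->U => URURRDDLU (positions: [(0, 0), (0, 1), (1, 1), (1, 2), (2, 2), (3, 2), (3, 1), (3, 0), (2, 0), (2, 1)])
Fold: move[2]->R => URRRRDDLU (positions: [(0, 0), (0, 1), (1, 1), (2, 1), (3, 1), (4, 1), (4, 0), (4, -1), (3, -1), (3, 0)])

Answer: (0,0) (0,1) (1,1) (2,1) (3,1) (4,1) (4,0) (4,-1) (3,-1) (3,0)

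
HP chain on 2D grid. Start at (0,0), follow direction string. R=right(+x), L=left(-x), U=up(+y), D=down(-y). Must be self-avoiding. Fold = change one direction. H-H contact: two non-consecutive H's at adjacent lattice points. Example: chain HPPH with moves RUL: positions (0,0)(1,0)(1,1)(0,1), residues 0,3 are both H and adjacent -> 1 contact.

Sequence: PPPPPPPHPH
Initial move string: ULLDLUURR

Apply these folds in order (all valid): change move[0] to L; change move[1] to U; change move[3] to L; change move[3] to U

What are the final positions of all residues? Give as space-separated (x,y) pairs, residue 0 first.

Initial moves: ULLDLUURR
Fold: move[0]->L => LLLDLUURR (positions: [(0, 0), (-1, 0), (-2, 0), (-3, 0), (-3, -1), (-4, -1), (-4, 0), (-4, 1), (-3, 1), (-2, 1)])
Fold: move[1]->U => LULDLUURR (positions: [(0, 0), (-1, 0), (-1, 1), (-2, 1), (-2, 0), (-3, 0), (-3, 1), (-3, 2), (-2, 2), (-1, 2)])
Fold: move[3]->L => LULLLUURR (positions: [(0, 0), (-1, 0), (-1, 1), (-2, 1), (-3, 1), (-4, 1), (-4, 2), (-4, 3), (-3, 3), (-2, 3)])
Fold: move[3]->U => LULULUURR (positions: [(0, 0), (-1, 0), (-1, 1), (-2, 1), (-2, 2), (-3, 2), (-3, 3), (-3, 4), (-2, 4), (-1, 4)])

Answer: (0,0) (-1,0) (-1,1) (-2,1) (-2,2) (-3,2) (-3,3) (-3,4) (-2,4) (-1,4)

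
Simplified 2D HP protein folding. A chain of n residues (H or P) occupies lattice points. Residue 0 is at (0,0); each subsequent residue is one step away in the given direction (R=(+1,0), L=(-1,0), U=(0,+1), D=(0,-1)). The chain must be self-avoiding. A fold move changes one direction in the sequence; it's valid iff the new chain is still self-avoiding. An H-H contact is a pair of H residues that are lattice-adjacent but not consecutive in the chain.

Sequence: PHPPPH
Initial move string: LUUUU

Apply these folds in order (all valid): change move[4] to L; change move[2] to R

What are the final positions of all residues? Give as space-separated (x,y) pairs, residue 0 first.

Answer: (0,0) (-1,0) (-1,1) (0,1) (0,2) (-1,2)

Derivation:
Initial moves: LUUUU
Fold: move[4]->L => LUUUL (positions: [(0, 0), (-1, 0), (-1, 1), (-1, 2), (-1, 3), (-2, 3)])
Fold: move[2]->R => LURUL (positions: [(0, 0), (-1, 0), (-1, 1), (0, 1), (0, 2), (-1, 2)])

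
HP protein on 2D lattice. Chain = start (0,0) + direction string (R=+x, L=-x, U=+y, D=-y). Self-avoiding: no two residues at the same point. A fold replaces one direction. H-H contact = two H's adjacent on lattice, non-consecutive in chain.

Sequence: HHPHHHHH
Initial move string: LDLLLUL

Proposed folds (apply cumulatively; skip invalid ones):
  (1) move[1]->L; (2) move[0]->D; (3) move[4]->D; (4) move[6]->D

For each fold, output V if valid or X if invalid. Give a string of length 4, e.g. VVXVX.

Initial: LDLLLUL -> [(0, 0), (-1, 0), (-1, -1), (-2, -1), (-3, -1), (-4, -1), (-4, 0), (-5, 0)]
Fold 1: move[1]->L => LLLLLUL VALID
Fold 2: move[0]->D => DLLLLUL VALID
Fold 3: move[4]->D => DLLLDUL INVALID (collision), skipped
Fold 4: move[6]->D => DLLLLUD INVALID (collision), skipped

Answer: VVXX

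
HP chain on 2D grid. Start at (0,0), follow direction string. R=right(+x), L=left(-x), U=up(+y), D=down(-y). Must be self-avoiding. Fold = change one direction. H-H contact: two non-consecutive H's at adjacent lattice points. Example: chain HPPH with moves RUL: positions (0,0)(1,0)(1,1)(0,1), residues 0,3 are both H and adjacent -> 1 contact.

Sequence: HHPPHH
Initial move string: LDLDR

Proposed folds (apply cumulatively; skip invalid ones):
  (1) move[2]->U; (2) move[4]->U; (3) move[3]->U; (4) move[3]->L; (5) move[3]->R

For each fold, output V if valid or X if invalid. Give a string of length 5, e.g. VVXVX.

Answer: XXXXX

Derivation:
Initial: LDLDR -> [(0, 0), (-1, 0), (-1, -1), (-2, -1), (-2, -2), (-1, -2)]
Fold 1: move[2]->U => LDUDR INVALID (collision), skipped
Fold 2: move[4]->U => LDLDU INVALID (collision), skipped
Fold 3: move[3]->U => LDLUR INVALID (collision), skipped
Fold 4: move[3]->L => LDLLR INVALID (collision), skipped
Fold 5: move[3]->R => LDLRR INVALID (collision), skipped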